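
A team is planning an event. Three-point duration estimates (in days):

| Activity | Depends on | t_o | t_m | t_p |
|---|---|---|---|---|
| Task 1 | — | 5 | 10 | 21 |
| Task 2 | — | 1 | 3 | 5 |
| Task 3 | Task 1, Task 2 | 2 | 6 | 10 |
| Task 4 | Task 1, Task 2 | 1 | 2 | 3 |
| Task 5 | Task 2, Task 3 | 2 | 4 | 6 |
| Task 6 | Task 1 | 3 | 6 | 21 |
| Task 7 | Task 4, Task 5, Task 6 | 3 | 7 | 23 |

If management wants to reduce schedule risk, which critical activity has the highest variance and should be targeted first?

te_Task 1 = (5 + 4·10 + 21)/6 = 66/6 = 11; σ²_Task 1 = ((21−5)/6)² = 7.111
te_Task 2 = (1 + 4·3 + 5)/6 = 18/6 = 3; σ²_Task 2 = ((5−1)/6)² = 0.444
te_Task 3 = (2 + 4·6 + 10)/6 = 36/6 = 6; σ²_Task 3 = ((10−2)/6)² = 1.778
te_Task 4 = (1 + 4·2 + 3)/6 = 12/6 = 2; σ²_Task 4 = ((3−1)/6)² = 0.111
te_Task 5 = (2 + 4·4 + 6)/6 = 24/6 = 4; σ²_Task 5 = ((6−2)/6)² = 0.444
te_Task 6 = (3 + 4·6 + 21)/6 = 48/6 = 8; σ²_Task 6 = ((21−3)/6)² = 9.000
te_Task 7 = (3 + 4·7 + 23)/6 = 54/6 = 9; σ²_Task 7 = ((23−3)/6)² = 11.111

Forward pass:
ES_Task 1 = 0; EF_Task 1 = 11
ES_Task 2 = 0; EF_Task 2 = 3
ES_Task 3 = max(EF_Task 1=11, EF_Task 2=3) = 11; EF_Task 3 = 11+6 = 17
ES_Task 4 = max(EF_Task 1=11, EF_Task 2=3) = 11; EF_Task 4 = 11+2 = 13
ES_Task 5 = max(EF_Task 2=3, EF_Task 3=17) = 17; EF_Task 5 = 17+4 = 21
ES_Task 6 = 11; EF_Task 6 = 11+8 = 19
ES_Task 7 = max(EF_Task 4=13, EF_Task 5=21, EF_Task 6=19) = 21; EF_Task 7 = 21+9 = 30
Expected project duration μ = 30 days. Critical path: Task 1 → Task 3 → Task 5 → Task 7.

Variances on critical path: σ²_Task 1=7.111, σ²_Task 3=1.778, σ²_Task 5=0.444, σ²_Task 7=11.111.
Largest is σ²_Task 7 = 11.111.

Task 7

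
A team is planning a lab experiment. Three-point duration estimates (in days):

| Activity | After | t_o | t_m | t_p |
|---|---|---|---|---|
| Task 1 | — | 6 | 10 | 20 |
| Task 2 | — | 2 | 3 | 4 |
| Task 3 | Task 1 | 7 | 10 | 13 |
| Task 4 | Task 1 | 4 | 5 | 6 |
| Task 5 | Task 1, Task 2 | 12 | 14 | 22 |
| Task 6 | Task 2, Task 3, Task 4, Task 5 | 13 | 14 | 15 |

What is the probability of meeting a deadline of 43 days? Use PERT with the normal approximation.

te_Task 1 = (6 + 4·10 + 20)/6 = 66/6 = 11; σ²_Task 1 = ((20−6)/6)² = 5.444
te_Task 2 = (2 + 4·3 + 4)/6 = 18/6 = 3; σ²_Task 2 = ((4−2)/6)² = 0.111
te_Task 3 = (7 + 4·10 + 13)/6 = 60/6 = 10; σ²_Task 3 = ((13−7)/6)² = 1.000
te_Task 4 = (4 + 4·5 + 6)/6 = 30/6 = 5; σ²_Task 4 = ((6−4)/6)² = 0.111
te_Task 5 = (12 + 4·14 + 22)/6 = 90/6 = 15; σ²_Task 5 = ((22−12)/6)² = 2.778
te_Task 6 = (13 + 4·14 + 15)/6 = 84/6 = 14; σ²_Task 6 = ((15−13)/6)² = 0.111

Forward pass:
ES_Task 1 = 0; EF_Task 1 = 11
ES_Task 2 = 0; EF_Task 2 = 3
ES_Task 3 = 11; EF_Task 3 = 11+10 = 21
ES_Task 4 = 11; EF_Task 4 = 11+5 = 16
ES_Task 5 = max(EF_Task 1=11, EF_Task 2=3) = 11; EF_Task 5 = 11+15 = 26
ES_Task 6 = max(EF_Task 2=3, EF_Task 3=21, EF_Task 4=16, EF_Task 5=26) = 26; EF_Task 6 = 26+14 = 40
Expected project duration μ = 40 days. Critical path: Task 1 → Task 5 → Task 6.

Variance along critical path = 5.444 + 2.778 + 0.111 = 8.333; σ = √8.333 = 2.887 days.
Z = (43 − 40) / 2.887 = 1.039
P(T ≤ 43) = Φ(1.039) ≈ 0.851

0.851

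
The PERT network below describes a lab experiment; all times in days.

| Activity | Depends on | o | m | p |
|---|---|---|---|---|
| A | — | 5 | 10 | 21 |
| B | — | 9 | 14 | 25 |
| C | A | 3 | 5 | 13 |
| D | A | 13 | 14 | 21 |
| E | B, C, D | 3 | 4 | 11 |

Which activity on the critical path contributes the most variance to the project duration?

te_A = (5 + 4·10 + 21)/6 = 66/6 = 11; σ²_A = ((21−5)/6)² = 7.111
te_B = (9 + 4·14 + 25)/6 = 90/6 = 15; σ²_B = ((25−9)/6)² = 7.111
te_C = (3 + 4·5 + 13)/6 = 36/6 = 6; σ²_C = ((13−3)/6)² = 2.778
te_D = (13 + 4·14 + 21)/6 = 90/6 = 15; σ²_D = ((21−13)/6)² = 1.778
te_E = (3 + 4·4 + 11)/6 = 30/6 = 5; σ²_E = ((11−3)/6)² = 1.778

Forward pass:
ES_A = 0; EF_A = 11
ES_B = 0; EF_B = 15
ES_C = 11; EF_C = 11+6 = 17
ES_D = 11; EF_D = 11+15 = 26
ES_E = max(EF_B=15, EF_C=17, EF_D=26) = 26; EF_E = 26+5 = 31
Expected project duration μ = 31 days. Critical path: A → D → E.

Variances on critical path: σ²_A=7.111, σ²_D=1.778, σ²_E=1.778.
Largest is σ²_A = 7.111.

A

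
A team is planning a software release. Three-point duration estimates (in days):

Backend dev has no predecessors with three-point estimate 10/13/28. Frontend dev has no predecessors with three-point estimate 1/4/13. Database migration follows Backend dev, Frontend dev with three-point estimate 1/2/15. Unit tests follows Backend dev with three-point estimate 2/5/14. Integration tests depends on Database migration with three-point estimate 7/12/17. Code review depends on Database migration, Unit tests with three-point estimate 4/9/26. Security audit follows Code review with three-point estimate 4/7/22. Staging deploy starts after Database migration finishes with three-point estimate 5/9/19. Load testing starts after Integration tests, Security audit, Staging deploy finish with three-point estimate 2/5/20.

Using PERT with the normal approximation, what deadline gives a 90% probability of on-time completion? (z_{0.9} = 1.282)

56.5 days

te_Backend dev = (10 + 4·13 + 28)/6 = 90/6 = 15; σ²_Backend dev = ((28−10)/6)² = 9.000
te_Frontend dev = (1 + 4·4 + 13)/6 = 30/6 = 5; σ²_Frontend dev = ((13−1)/6)² = 4.000
te_Database migration = (1 + 4·2 + 15)/6 = 24/6 = 4; σ²_Database migration = ((15−1)/6)² = 5.444
te_Unit tests = (2 + 4·5 + 14)/6 = 36/6 = 6; σ²_Unit tests = ((14−2)/6)² = 4.000
te_Integration tests = (7 + 4·12 + 17)/6 = 72/6 = 12; σ²_Integration tests = ((17−7)/6)² = 2.778
te_Code review = (4 + 4·9 + 26)/6 = 66/6 = 11; σ²_Code review = ((26−4)/6)² = 13.444
te_Security audit = (4 + 4·7 + 22)/6 = 54/6 = 9; σ²_Security audit = ((22−4)/6)² = 9.000
te_Staging deploy = (5 + 4·9 + 19)/6 = 60/6 = 10; σ²_Staging deploy = ((19−5)/6)² = 5.444
te_Load testing = (2 + 4·5 + 20)/6 = 42/6 = 7; σ²_Load testing = ((20−2)/6)² = 9.000

Forward pass:
ES_Backend dev = 0; EF_Backend dev = 15
ES_Frontend dev = 0; EF_Frontend dev = 5
ES_Database migration = max(EF_Backend dev=15, EF_Frontend dev=5) = 15; EF_Database migration = 15+4 = 19
ES_Unit tests = 15; EF_Unit tests = 15+6 = 21
ES_Integration tests = 19; EF_Integration tests = 19+12 = 31
ES_Code review = max(EF_Database migration=19, EF_Unit tests=21) = 21; EF_Code review = 21+11 = 32
ES_Security audit = 32; EF_Security audit = 32+9 = 41
ES_Staging deploy = 19; EF_Staging deploy = 19+10 = 29
ES_Load testing = max(EF_Integration tests=31, EF_Security audit=41, EF_Staging deploy=29) = 41; EF_Load testing = 41+7 = 48
Expected project duration μ = 48 days. Critical path: Backend dev → Unit tests → Code review → Security audit → Load testing.

Variance along critical path = 9.000 + 4.000 + 13.444 + 9.000 + 9.000 = 44.444; σ = 6.667 days.
D = μ + z·σ = 48 + 1.282·6.667 = 56.5 days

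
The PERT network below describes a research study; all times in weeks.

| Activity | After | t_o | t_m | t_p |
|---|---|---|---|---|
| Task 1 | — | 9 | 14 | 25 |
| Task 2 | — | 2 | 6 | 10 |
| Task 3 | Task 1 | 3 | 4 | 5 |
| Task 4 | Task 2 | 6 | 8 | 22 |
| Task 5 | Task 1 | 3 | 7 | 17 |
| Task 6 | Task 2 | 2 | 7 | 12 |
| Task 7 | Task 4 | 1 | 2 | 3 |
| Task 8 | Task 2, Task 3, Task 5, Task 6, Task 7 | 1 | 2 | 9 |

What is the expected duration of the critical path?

te_Task 1 = (9 + 4·14 + 25)/6 = 90/6 = 15
te_Task 2 = (2 + 4·6 + 10)/6 = 36/6 = 6
te_Task 3 = (3 + 4·4 + 5)/6 = 24/6 = 4
te_Task 4 = (6 + 4·8 + 22)/6 = 60/6 = 10
te_Task 5 = (3 + 4·7 + 17)/6 = 48/6 = 8
te_Task 6 = (2 + 4·7 + 12)/6 = 42/6 = 7
te_Task 7 = (1 + 4·2 + 3)/6 = 12/6 = 2
te_Task 8 = (1 + 4·2 + 9)/6 = 18/6 = 3

Forward pass:
ES_Task 1 = 0; EF_Task 1 = 15
ES_Task 2 = 0; EF_Task 2 = 6
ES_Task 3 = 15; EF_Task 3 = 15+4 = 19
ES_Task 4 = 6; EF_Task 4 = 6+10 = 16
ES_Task 5 = 15; EF_Task 5 = 15+8 = 23
ES_Task 6 = 6; EF_Task 6 = 6+7 = 13
ES_Task 7 = 16; EF_Task 7 = 16+2 = 18
ES_Task 8 = max(EF_Task 2=6, EF_Task 3=19, EF_Task 5=23, EF_Task 6=13, EF_Task 7=18) = 23; EF_Task 8 = 23+3 = 26
Expected project duration μ = 26 weeks. Critical path: Task 1 → Task 5 → Task 8.

26 weeks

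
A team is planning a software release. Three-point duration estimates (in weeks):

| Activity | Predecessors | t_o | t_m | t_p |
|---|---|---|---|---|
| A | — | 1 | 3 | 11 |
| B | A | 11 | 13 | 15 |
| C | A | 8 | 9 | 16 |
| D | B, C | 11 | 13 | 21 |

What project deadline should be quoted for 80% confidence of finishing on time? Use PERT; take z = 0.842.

33.1 weeks

te_A = (1 + 4·3 + 11)/6 = 24/6 = 4; σ²_A = ((11−1)/6)² = 2.778
te_B = (11 + 4·13 + 15)/6 = 78/6 = 13; σ²_B = ((15−11)/6)² = 0.444
te_C = (8 + 4·9 + 16)/6 = 60/6 = 10; σ²_C = ((16−8)/6)² = 1.778
te_D = (11 + 4·13 + 21)/6 = 84/6 = 14; σ²_D = ((21−11)/6)² = 2.778

Forward pass:
ES_A = 0; EF_A = 4
ES_B = 4; EF_B = 4+13 = 17
ES_C = 4; EF_C = 4+10 = 14
ES_D = max(EF_B=17, EF_C=14) = 17; EF_D = 17+14 = 31
Expected project duration μ = 31 weeks. Critical path: A → B → D.

Variance along critical path = 2.778 + 0.444 + 2.778 = 6.000; σ = 2.449 weeks.
D = μ + z·σ = 31 + 0.842·2.449 = 33.1 weeks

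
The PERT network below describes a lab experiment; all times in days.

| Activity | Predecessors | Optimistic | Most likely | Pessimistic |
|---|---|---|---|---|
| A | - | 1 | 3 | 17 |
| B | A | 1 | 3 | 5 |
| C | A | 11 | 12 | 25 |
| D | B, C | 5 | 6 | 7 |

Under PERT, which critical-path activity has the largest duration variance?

te_A = (1 + 4·3 + 17)/6 = 30/6 = 5; σ²_A = ((17−1)/6)² = 7.111
te_B = (1 + 4·3 + 5)/6 = 18/6 = 3; σ²_B = ((5−1)/6)² = 0.444
te_C = (11 + 4·12 + 25)/6 = 84/6 = 14; σ²_C = ((25−11)/6)² = 5.444
te_D = (5 + 4·6 + 7)/6 = 36/6 = 6; σ²_D = ((7−5)/6)² = 0.111

Forward pass:
ES_A = 0; EF_A = 5
ES_B = 5; EF_B = 5+3 = 8
ES_C = 5; EF_C = 5+14 = 19
ES_D = max(EF_B=8, EF_C=19) = 19; EF_D = 19+6 = 25
Expected project duration μ = 25 days. Critical path: A → C → D.

Variances on critical path: σ²_A=7.111, σ²_C=5.444, σ²_D=0.111.
Largest is σ²_A = 7.111.

A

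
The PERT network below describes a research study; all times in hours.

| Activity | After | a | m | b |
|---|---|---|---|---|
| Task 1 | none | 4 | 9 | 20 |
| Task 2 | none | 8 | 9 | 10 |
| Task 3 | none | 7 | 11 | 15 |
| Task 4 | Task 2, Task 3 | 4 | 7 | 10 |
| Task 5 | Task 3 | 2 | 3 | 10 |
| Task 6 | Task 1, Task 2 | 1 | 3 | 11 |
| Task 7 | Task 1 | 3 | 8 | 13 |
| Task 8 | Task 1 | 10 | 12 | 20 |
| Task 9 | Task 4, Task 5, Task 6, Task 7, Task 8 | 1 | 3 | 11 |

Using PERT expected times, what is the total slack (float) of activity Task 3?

5 hours

te_Task 1 = (4 + 4·9 + 20)/6 = 60/6 = 10
te_Task 2 = (8 + 4·9 + 10)/6 = 54/6 = 9
te_Task 3 = (7 + 4·11 + 15)/6 = 66/6 = 11
te_Task 4 = (4 + 4·7 + 10)/6 = 42/6 = 7
te_Task 5 = (2 + 4·3 + 10)/6 = 24/6 = 4
te_Task 6 = (1 + 4·3 + 11)/6 = 24/6 = 4
te_Task 7 = (3 + 4·8 + 13)/6 = 48/6 = 8
te_Task 8 = (10 + 4·12 + 20)/6 = 78/6 = 13
te_Task 9 = (1 + 4·3 + 11)/6 = 24/6 = 4

Forward pass:
ES_Task 1 = 0; EF_Task 1 = 10
ES_Task 2 = 0; EF_Task 2 = 9
ES_Task 3 = 0; EF_Task 3 = 11
ES_Task 4 = max(EF_Task 2=9, EF_Task 3=11) = 11; EF_Task 4 = 11+7 = 18
ES_Task 5 = 11; EF_Task 5 = 11+4 = 15
ES_Task 6 = max(EF_Task 1=10, EF_Task 2=9) = 10; EF_Task 6 = 10+4 = 14
ES_Task 7 = 10; EF_Task 7 = 10+8 = 18
ES_Task 8 = 10; EF_Task 8 = 10+13 = 23
ES_Task 9 = max(EF_Task 4=18, EF_Task 5=15, EF_Task 6=14, EF_Task 7=18, EF_Task 8=23) = 23; EF_Task 9 = 23+4 = 27
Expected project duration μ = 27 hours. Critical path: Task 1 → Task 8 → Task 9.

Backward pass:
LF_Task 9 = 27; LS_Task 9 = 27−4 = 23
LF_Task 8 = LS_Task 9 = 23; LS_Task 8 = 23−13 = 10
LF_Task 7 = LS_Task 9 = 23; LS_Task 7 = 23−8 = 15
LF_Task 6 = LS_Task 9 = 23; LS_Task 6 = 23−4 = 19
LF_Task 5 = LS_Task 9 = 23; LS_Task 5 = 23−4 = 19
LF_Task 4 = LS_Task 9 = 23; LS_Task 4 = 23−7 = 16
LF_Task 3 = min(LS_Task 4=16, LS_Task 5=19) = 16; LS_Task 3 = 16−11 = 5
LF_Task 2 = min(LS_Task 4=16, LS_Task 6=19) = 16; LS_Task 2 = 16−9 = 7
LF_Task 1 = min(LS_Task 6=19, LS_Task 7=15, LS_Task 8=10) = 10; LS_Task 1 = 10−10 = 0
Slack_Task 3 = LS_Task 3 − ES_Task 3 = 5 − 0 = 5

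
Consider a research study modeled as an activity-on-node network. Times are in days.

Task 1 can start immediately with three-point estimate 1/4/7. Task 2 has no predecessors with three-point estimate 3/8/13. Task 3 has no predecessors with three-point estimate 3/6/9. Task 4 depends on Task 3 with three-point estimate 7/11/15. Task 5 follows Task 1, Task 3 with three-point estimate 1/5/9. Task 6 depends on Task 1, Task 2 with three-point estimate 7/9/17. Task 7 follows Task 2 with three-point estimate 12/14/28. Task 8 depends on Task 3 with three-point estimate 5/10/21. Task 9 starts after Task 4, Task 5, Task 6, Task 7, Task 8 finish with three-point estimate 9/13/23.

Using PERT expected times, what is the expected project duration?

te_Task 1 = (1 + 4·4 + 7)/6 = 24/6 = 4
te_Task 2 = (3 + 4·8 + 13)/6 = 48/6 = 8
te_Task 3 = (3 + 4·6 + 9)/6 = 36/6 = 6
te_Task 4 = (7 + 4·11 + 15)/6 = 66/6 = 11
te_Task 5 = (1 + 4·5 + 9)/6 = 30/6 = 5
te_Task 6 = (7 + 4·9 + 17)/6 = 60/6 = 10
te_Task 7 = (12 + 4·14 + 28)/6 = 96/6 = 16
te_Task 8 = (5 + 4·10 + 21)/6 = 66/6 = 11
te_Task 9 = (9 + 4·13 + 23)/6 = 84/6 = 14

Forward pass:
ES_Task 1 = 0; EF_Task 1 = 4
ES_Task 2 = 0; EF_Task 2 = 8
ES_Task 3 = 0; EF_Task 3 = 6
ES_Task 4 = 6; EF_Task 4 = 6+11 = 17
ES_Task 5 = max(EF_Task 1=4, EF_Task 3=6) = 6; EF_Task 5 = 6+5 = 11
ES_Task 6 = max(EF_Task 1=4, EF_Task 2=8) = 8; EF_Task 6 = 8+10 = 18
ES_Task 7 = 8; EF_Task 7 = 8+16 = 24
ES_Task 8 = 6; EF_Task 8 = 6+11 = 17
ES_Task 9 = max(EF_Task 4=17, EF_Task 5=11, EF_Task 6=18, EF_Task 7=24, EF_Task 8=17) = 24; EF_Task 9 = 24+14 = 38
Expected project duration μ = 38 days. Critical path: Task 2 → Task 7 → Task 9.

38 days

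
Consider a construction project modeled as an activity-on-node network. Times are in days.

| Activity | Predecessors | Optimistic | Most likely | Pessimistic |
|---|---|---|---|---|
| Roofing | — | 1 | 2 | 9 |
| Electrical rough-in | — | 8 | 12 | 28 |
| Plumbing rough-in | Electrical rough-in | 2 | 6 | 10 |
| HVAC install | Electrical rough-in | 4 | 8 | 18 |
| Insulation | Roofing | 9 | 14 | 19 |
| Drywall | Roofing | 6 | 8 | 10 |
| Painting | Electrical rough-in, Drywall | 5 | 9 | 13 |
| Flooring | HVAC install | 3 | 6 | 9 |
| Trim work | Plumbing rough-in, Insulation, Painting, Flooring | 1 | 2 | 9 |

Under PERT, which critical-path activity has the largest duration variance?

te_Roofing = (1 + 4·2 + 9)/6 = 18/6 = 3; σ²_Roofing = ((9−1)/6)² = 1.778
te_Electrical rough-in = (8 + 4·12 + 28)/6 = 84/6 = 14; σ²_Electrical rough-in = ((28−8)/6)² = 11.111
te_Plumbing rough-in = (2 + 4·6 + 10)/6 = 36/6 = 6; σ²_Plumbing rough-in = ((10−2)/6)² = 1.778
te_HVAC install = (4 + 4·8 + 18)/6 = 54/6 = 9; σ²_HVAC install = ((18−4)/6)² = 5.444
te_Insulation = (9 + 4·14 + 19)/6 = 84/6 = 14; σ²_Insulation = ((19−9)/6)² = 2.778
te_Drywall = (6 + 4·8 + 10)/6 = 48/6 = 8; σ²_Drywall = ((10−6)/6)² = 0.444
te_Painting = (5 + 4·9 + 13)/6 = 54/6 = 9; σ²_Painting = ((13−5)/6)² = 1.778
te_Flooring = (3 + 4·6 + 9)/6 = 36/6 = 6; σ²_Flooring = ((9−3)/6)² = 1.000
te_Trim work = (1 + 4·2 + 9)/6 = 18/6 = 3; σ²_Trim work = ((9−1)/6)² = 1.778

Forward pass:
ES_Roofing = 0; EF_Roofing = 3
ES_Electrical rough-in = 0; EF_Electrical rough-in = 14
ES_Plumbing rough-in = 14; EF_Plumbing rough-in = 14+6 = 20
ES_HVAC install = 14; EF_HVAC install = 14+9 = 23
ES_Insulation = 3; EF_Insulation = 3+14 = 17
ES_Drywall = 3; EF_Drywall = 3+8 = 11
ES_Painting = max(EF_Electrical rough-in=14, EF_Drywall=11) = 14; EF_Painting = 14+9 = 23
ES_Flooring = 23; EF_Flooring = 23+6 = 29
ES_Trim work = max(EF_Plumbing rough-in=20, EF_Insulation=17, EF_Painting=23, EF_Flooring=29) = 29; EF_Trim work = 29+3 = 32
Expected project duration μ = 32 days. Critical path: Electrical rough-in → HVAC install → Flooring → Trim work.

Variances on critical path: σ²_Electrical rough-in=11.111, σ²_HVAC install=5.444, σ²_Flooring=1.000, σ²_Trim work=1.778.
Largest is σ²_Electrical rough-in = 11.111.

Electrical rough-in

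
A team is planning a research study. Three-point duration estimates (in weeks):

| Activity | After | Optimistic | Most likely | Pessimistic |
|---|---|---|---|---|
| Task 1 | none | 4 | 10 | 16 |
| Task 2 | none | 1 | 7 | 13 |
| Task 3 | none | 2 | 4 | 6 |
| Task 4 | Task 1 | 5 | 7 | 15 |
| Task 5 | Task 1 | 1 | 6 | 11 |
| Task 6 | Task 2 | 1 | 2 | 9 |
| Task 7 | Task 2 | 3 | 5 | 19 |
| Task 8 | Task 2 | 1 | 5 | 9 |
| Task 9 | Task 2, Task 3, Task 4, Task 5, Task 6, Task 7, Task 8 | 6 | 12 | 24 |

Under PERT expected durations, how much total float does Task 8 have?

6 weeks

te_Task 1 = (4 + 4·10 + 16)/6 = 60/6 = 10
te_Task 2 = (1 + 4·7 + 13)/6 = 42/6 = 7
te_Task 3 = (2 + 4·4 + 6)/6 = 24/6 = 4
te_Task 4 = (5 + 4·7 + 15)/6 = 48/6 = 8
te_Task 5 = (1 + 4·6 + 11)/6 = 36/6 = 6
te_Task 6 = (1 + 4·2 + 9)/6 = 18/6 = 3
te_Task 7 = (3 + 4·5 + 19)/6 = 42/6 = 7
te_Task 8 = (1 + 4·5 + 9)/6 = 30/6 = 5
te_Task 9 = (6 + 4·12 + 24)/6 = 78/6 = 13

Forward pass:
ES_Task 1 = 0; EF_Task 1 = 10
ES_Task 2 = 0; EF_Task 2 = 7
ES_Task 3 = 0; EF_Task 3 = 4
ES_Task 4 = 10; EF_Task 4 = 10+8 = 18
ES_Task 5 = 10; EF_Task 5 = 10+6 = 16
ES_Task 6 = 7; EF_Task 6 = 7+3 = 10
ES_Task 7 = 7; EF_Task 7 = 7+7 = 14
ES_Task 8 = 7; EF_Task 8 = 7+5 = 12
ES_Task 9 = max(EF_Task 2=7, EF_Task 3=4, EF_Task 4=18, EF_Task 5=16, EF_Task 6=10, EF_Task 7=14, EF_Task 8=12) = 18; EF_Task 9 = 18+13 = 31
Expected project duration μ = 31 weeks. Critical path: Task 1 → Task 4 → Task 9.

Backward pass:
LF_Task 9 = 31; LS_Task 9 = 31−13 = 18
LF_Task 8 = LS_Task 9 = 18; LS_Task 8 = 18−5 = 13
LF_Task 7 = LS_Task 9 = 18; LS_Task 7 = 18−7 = 11
LF_Task 6 = LS_Task 9 = 18; LS_Task 6 = 18−3 = 15
LF_Task 5 = LS_Task 9 = 18; LS_Task 5 = 18−6 = 12
LF_Task 4 = LS_Task 9 = 18; LS_Task 4 = 18−8 = 10
LF_Task 3 = LS_Task 9 = 18; LS_Task 3 = 18−4 = 14
LF_Task 2 = min(LS_Task 6=15, LS_Task 7=11, LS_Task 8=13, LS_Task 9=18) = 11; LS_Task 2 = 11−7 = 4
LF_Task 1 = min(LS_Task 4=10, LS_Task 5=12) = 10; LS_Task 1 = 10−10 = 0
Slack_Task 8 = LS_Task 8 − ES_Task 8 = 13 − 7 = 6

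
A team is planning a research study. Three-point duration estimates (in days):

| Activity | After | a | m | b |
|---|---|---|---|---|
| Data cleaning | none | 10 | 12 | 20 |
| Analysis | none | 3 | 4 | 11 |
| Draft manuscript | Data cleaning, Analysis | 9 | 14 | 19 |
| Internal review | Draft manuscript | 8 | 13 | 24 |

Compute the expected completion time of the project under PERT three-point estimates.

te_Data cleaning = (10 + 4·12 + 20)/6 = 78/6 = 13
te_Analysis = (3 + 4·4 + 11)/6 = 30/6 = 5
te_Draft manuscript = (9 + 4·14 + 19)/6 = 84/6 = 14
te_Internal review = (8 + 4·13 + 24)/6 = 84/6 = 14

Forward pass:
ES_Data cleaning = 0; EF_Data cleaning = 13
ES_Analysis = 0; EF_Analysis = 5
ES_Draft manuscript = max(EF_Data cleaning=13, EF_Analysis=5) = 13; EF_Draft manuscript = 13+14 = 27
ES_Internal review = 27; EF_Internal review = 27+14 = 41
Expected project duration μ = 41 days. Critical path: Data cleaning → Draft manuscript → Internal review.

41 days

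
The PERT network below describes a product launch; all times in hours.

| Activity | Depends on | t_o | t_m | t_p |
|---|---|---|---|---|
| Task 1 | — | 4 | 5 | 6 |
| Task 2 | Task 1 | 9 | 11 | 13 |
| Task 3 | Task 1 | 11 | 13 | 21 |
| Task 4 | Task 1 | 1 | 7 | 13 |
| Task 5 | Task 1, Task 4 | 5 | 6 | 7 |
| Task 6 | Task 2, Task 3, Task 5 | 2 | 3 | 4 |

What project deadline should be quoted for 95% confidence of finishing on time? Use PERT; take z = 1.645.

24.8 hours

te_Task 1 = (4 + 4·5 + 6)/6 = 30/6 = 5; σ²_Task 1 = ((6−4)/6)² = 0.111
te_Task 2 = (9 + 4·11 + 13)/6 = 66/6 = 11; σ²_Task 2 = ((13−9)/6)² = 0.444
te_Task 3 = (11 + 4·13 + 21)/6 = 84/6 = 14; σ²_Task 3 = ((21−11)/6)² = 2.778
te_Task 4 = (1 + 4·7 + 13)/6 = 42/6 = 7; σ²_Task 4 = ((13−1)/6)² = 4.000
te_Task 5 = (5 + 4·6 + 7)/6 = 36/6 = 6; σ²_Task 5 = ((7−5)/6)² = 0.111
te_Task 6 = (2 + 4·3 + 4)/6 = 18/6 = 3; σ²_Task 6 = ((4−2)/6)² = 0.111

Forward pass:
ES_Task 1 = 0; EF_Task 1 = 5
ES_Task 2 = 5; EF_Task 2 = 5+11 = 16
ES_Task 3 = 5; EF_Task 3 = 5+14 = 19
ES_Task 4 = 5; EF_Task 4 = 5+7 = 12
ES_Task 5 = max(EF_Task 1=5, EF_Task 4=12) = 12; EF_Task 5 = 12+6 = 18
ES_Task 6 = max(EF_Task 2=16, EF_Task 3=19, EF_Task 5=18) = 19; EF_Task 6 = 19+3 = 22
Expected project duration μ = 22 hours. Critical path: Task 1 → Task 3 → Task 6.

Variance along critical path = 0.111 + 2.778 + 0.111 = 3.000; σ = 1.732 hours.
D = μ + z·σ = 22 + 1.645·1.732 = 24.8 hours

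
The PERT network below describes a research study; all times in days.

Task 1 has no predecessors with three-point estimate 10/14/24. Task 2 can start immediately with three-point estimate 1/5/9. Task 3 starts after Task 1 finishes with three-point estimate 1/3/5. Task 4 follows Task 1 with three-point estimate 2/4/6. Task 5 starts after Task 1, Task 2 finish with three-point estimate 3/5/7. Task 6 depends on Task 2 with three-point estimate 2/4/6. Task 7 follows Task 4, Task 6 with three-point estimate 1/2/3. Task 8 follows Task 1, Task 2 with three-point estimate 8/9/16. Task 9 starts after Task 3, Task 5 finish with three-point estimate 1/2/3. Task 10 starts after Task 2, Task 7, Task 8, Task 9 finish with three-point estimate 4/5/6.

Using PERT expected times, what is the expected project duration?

te_Task 1 = (10 + 4·14 + 24)/6 = 90/6 = 15
te_Task 2 = (1 + 4·5 + 9)/6 = 30/6 = 5
te_Task 3 = (1 + 4·3 + 5)/6 = 18/6 = 3
te_Task 4 = (2 + 4·4 + 6)/6 = 24/6 = 4
te_Task 5 = (3 + 4·5 + 7)/6 = 30/6 = 5
te_Task 6 = (2 + 4·4 + 6)/6 = 24/6 = 4
te_Task 7 = (1 + 4·2 + 3)/6 = 12/6 = 2
te_Task 8 = (8 + 4·9 + 16)/6 = 60/6 = 10
te_Task 9 = (1 + 4·2 + 3)/6 = 12/6 = 2
te_Task 10 = (4 + 4·5 + 6)/6 = 30/6 = 5

Forward pass:
ES_Task 1 = 0; EF_Task 1 = 15
ES_Task 2 = 0; EF_Task 2 = 5
ES_Task 3 = 15; EF_Task 3 = 15+3 = 18
ES_Task 4 = 15; EF_Task 4 = 15+4 = 19
ES_Task 5 = max(EF_Task 1=15, EF_Task 2=5) = 15; EF_Task 5 = 15+5 = 20
ES_Task 6 = 5; EF_Task 6 = 5+4 = 9
ES_Task 7 = max(EF_Task 4=19, EF_Task 6=9) = 19; EF_Task 7 = 19+2 = 21
ES_Task 8 = max(EF_Task 1=15, EF_Task 2=5) = 15; EF_Task 8 = 15+10 = 25
ES_Task 9 = max(EF_Task 3=18, EF_Task 5=20) = 20; EF_Task 9 = 20+2 = 22
ES_Task 10 = max(EF_Task 2=5, EF_Task 7=21, EF_Task 8=25, EF_Task 9=22) = 25; EF_Task 10 = 25+5 = 30
Expected project duration μ = 30 days. Critical path: Task 1 → Task 8 → Task 10.

30 days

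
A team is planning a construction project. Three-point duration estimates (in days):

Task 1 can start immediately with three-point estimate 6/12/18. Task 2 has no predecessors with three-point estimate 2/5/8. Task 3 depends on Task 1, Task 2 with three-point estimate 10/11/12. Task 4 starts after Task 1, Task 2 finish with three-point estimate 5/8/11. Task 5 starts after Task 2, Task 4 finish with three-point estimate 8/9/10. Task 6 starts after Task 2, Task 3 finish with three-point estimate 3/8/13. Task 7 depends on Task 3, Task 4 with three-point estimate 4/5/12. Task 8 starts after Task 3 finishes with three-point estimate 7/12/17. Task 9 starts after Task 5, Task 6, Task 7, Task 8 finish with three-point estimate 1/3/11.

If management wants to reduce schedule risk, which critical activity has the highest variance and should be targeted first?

Task 1

te_Task 1 = (6 + 4·12 + 18)/6 = 72/6 = 12; σ²_Task 1 = ((18−6)/6)² = 4.000
te_Task 2 = (2 + 4·5 + 8)/6 = 30/6 = 5; σ²_Task 2 = ((8−2)/6)² = 1.000
te_Task 3 = (10 + 4·11 + 12)/6 = 66/6 = 11; σ²_Task 3 = ((12−10)/6)² = 0.111
te_Task 4 = (5 + 4·8 + 11)/6 = 48/6 = 8; σ²_Task 4 = ((11−5)/6)² = 1.000
te_Task 5 = (8 + 4·9 + 10)/6 = 54/6 = 9; σ²_Task 5 = ((10−8)/6)² = 0.111
te_Task 6 = (3 + 4·8 + 13)/6 = 48/6 = 8; σ²_Task 6 = ((13−3)/6)² = 2.778
te_Task 7 = (4 + 4·5 + 12)/6 = 36/6 = 6; σ²_Task 7 = ((12−4)/6)² = 1.778
te_Task 8 = (7 + 4·12 + 17)/6 = 72/6 = 12; σ²_Task 8 = ((17−7)/6)² = 2.778
te_Task 9 = (1 + 4·3 + 11)/6 = 24/6 = 4; σ²_Task 9 = ((11−1)/6)² = 2.778

Forward pass:
ES_Task 1 = 0; EF_Task 1 = 12
ES_Task 2 = 0; EF_Task 2 = 5
ES_Task 3 = max(EF_Task 1=12, EF_Task 2=5) = 12; EF_Task 3 = 12+11 = 23
ES_Task 4 = max(EF_Task 1=12, EF_Task 2=5) = 12; EF_Task 4 = 12+8 = 20
ES_Task 5 = max(EF_Task 2=5, EF_Task 4=20) = 20; EF_Task 5 = 20+9 = 29
ES_Task 6 = max(EF_Task 2=5, EF_Task 3=23) = 23; EF_Task 6 = 23+8 = 31
ES_Task 7 = max(EF_Task 3=23, EF_Task 4=20) = 23; EF_Task 7 = 23+6 = 29
ES_Task 8 = 23; EF_Task 8 = 23+12 = 35
ES_Task 9 = max(EF_Task 5=29, EF_Task 6=31, EF_Task 7=29, EF_Task 8=35) = 35; EF_Task 9 = 35+4 = 39
Expected project duration μ = 39 days. Critical path: Task 1 → Task 3 → Task 8 → Task 9.

Variances on critical path: σ²_Task 1=4.000, σ²_Task 3=0.111, σ²_Task 8=2.778, σ²_Task 9=2.778.
Largest is σ²_Task 1 = 4.000.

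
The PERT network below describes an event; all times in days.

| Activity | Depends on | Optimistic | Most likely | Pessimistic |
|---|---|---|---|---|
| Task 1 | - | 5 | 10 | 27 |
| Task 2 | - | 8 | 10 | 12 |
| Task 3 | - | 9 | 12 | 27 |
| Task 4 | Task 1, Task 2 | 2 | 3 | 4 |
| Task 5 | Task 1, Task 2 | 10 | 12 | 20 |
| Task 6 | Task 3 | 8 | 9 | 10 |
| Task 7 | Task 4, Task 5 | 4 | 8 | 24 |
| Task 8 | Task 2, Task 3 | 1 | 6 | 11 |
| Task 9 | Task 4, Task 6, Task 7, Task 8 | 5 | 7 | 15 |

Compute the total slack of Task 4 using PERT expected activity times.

te_Task 1 = (5 + 4·10 + 27)/6 = 72/6 = 12
te_Task 2 = (8 + 4·10 + 12)/6 = 60/6 = 10
te_Task 3 = (9 + 4·12 + 27)/6 = 84/6 = 14
te_Task 4 = (2 + 4·3 + 4)/6 = 18/6 = 3
te_Task 5 = (10 + 4·12 + 20)/6 = 78/6 = 13
te_Task 6 = (8 + 4·9 + 10)/6 = 54/6 = 9
te_Task 7 = (4 + 4·8 + 24)/6 = 60/6 = 10
te_Task 8 = (1 + 4·6 + 11)/6 = 36/6 = 6
te_Task 9 = (5 + 4·7 + 15)/6 = 48/6 = 8

Forward pass:
ES_Task 1 = 0; EF_Task 1 = 12
ES_Task 2 = 0; EF_Task 2 = 10
ES_Task 3 = 0; EF_Task 3 = 14
ES_Task 4 = max(EF_Task 1=12, EF_Task 2=10) = 12; EF_Task 4 = 12+3 = 15
ES_Task 5 = max(EF_Task 1=12, EF_Task 2=10) = 12; EF_Task 5 = 12+13 = 25
ES_Task 6 = 14; EF_Task 6 = 14+9 = 23
ES_Task 7 = max(EF_Task 4=15, EF_Task 5=25) = 25; EF_Task 7 = 25+10 = 35
ES_Task 8 = max(EF_Task 2=10, EF_Task 3=14) = 14; EF_Task 8 = 14+6 = 20
ES_Task 9 = max(EF_Task 4=15, EF_Task 6=23, EF_Task 7=35, EF_Task 8=20) = 35; EF_Task 9 = 35+8 = 43
Expected project duration μ = 43 days. Critical path: Task 1 → Task 5 → Task 7 → Task 9.

Backward pass:
LF_Task 9 = 43; LS_Task 9 = 43−8 = 35
LF_Task 8 = LS_Task 9 = 35; LS_Task 8 = 35−6 = 29
LF_Task 7 = LS_Task 9 = 35; LS_Task 7 = 35−10 = 25
LF_Task 6 = LS_Task 9 = 35; LS_Task 6 = 35−9 = 26
LF_Task 5 = LS_Task 7 = 25; LS_Task 5 = 25−13 = 12
LF_Task 4 = min(LS_Task 7=25, LS_Task 9=35) = 25; LS_Task 4 = 25−3 = 22
LF_Task 3 = min(LS_Task 6=26, LS_Task 8=29) = 26; LS_Task 3 = 26−14 = 12
LF_Task 2 = min(LS_Task 4=22, LS_Task 5=12, LS_Task 8=29) = 12; LS_Task 2 = 12−10 = 2
LF_Task 1 = min(LS_Task 4=22, LS_Task 5=12) = 12; LS_Task 1 = 12−12 = 0
Slack_Task 4 = LS_Task 4 − ES_Task 4 = 22 − 12 = 10

10 days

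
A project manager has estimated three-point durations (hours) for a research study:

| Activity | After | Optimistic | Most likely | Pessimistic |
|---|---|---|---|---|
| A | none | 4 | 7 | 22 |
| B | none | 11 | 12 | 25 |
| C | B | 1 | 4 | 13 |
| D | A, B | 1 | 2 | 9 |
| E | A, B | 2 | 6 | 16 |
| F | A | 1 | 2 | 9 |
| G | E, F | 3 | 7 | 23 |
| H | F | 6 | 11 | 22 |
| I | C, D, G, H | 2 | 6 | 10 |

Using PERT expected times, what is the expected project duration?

36 hours

te_A = (4 + 4·7 + 22)/6 = 54/6 = 9
te_B = (11 + 4·12 + 25)/6 = 84/6 = 14
te_C = (1 + 4·4 + 13)/6 = 30/6 = 5
te_D = (1 + 4·2 + 9)/6 = 18/6 = 3
te_E = (2 + 4·6 + 16)/6 = 42/6 = 7
te_F = (1 + 4·2 + 9)/6 = 18/6 = 3
te_G = (3 + 4·7 + 23)/6 = 54/6 = 9
te_H = (6 + 4·11 + 22)/6 = 72/6 = 12
te_I = (2 + 4·6 + 10)/6 = 36/6 = 6

Forward pass:
ES_A = 0; EF_A = 9
ES_B = 0; EF_B = 14
ES_C = 14; EF_C = 14+5 = 19
ES_D = max(EF_A=9, EF_B=14) = 14; EF_D = 14+3 = 17
ES_E = max(EF_A=9, EF_B=14) = 14; EF_E = 14+7 = 21
ES_F = 9; EF_F = 9+3 = 12
ES_G = max(EF_E=21, EF_F=12) = 21; EF_G = 21+9 = 30
ES_H = 12; EF_H = 12+12 = 24
ES_I = max(EF_C=19, EF_D=17, EF_G=30, EF_H=24) = 30; EF_I = 30+6 = 36
Expected project duration μ = 36 hours. Critical path: B → E → G → I.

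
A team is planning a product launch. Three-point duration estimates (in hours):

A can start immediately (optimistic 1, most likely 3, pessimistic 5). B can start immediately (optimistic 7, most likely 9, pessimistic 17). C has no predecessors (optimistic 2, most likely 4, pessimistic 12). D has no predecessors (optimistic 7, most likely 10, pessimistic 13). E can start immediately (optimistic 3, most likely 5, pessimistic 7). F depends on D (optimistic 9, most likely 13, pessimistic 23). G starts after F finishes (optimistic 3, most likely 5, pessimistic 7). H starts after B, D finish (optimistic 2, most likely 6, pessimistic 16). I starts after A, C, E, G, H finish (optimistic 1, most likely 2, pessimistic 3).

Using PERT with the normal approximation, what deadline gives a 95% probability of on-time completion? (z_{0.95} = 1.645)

35.4 hours

te_A = (1 + 4·3 + 5)/6 = 18/6 = 3; σ²_A = ((5−1)/6)² = 0.444
te_B = (7 + 4·9 + 17)/6 = 60/6 = 10; σ²_B = ((17−7)/6)² = 2.778
te_C = (2 + 4·4 + 12)/6 = 30/6 = 5; σ²_C = ((12−2)/6)² = 2.778
te_D = (7 + 4·10 + 13)/6 = 60/6 = 10; σ²_D = ((13−7)/6)² = 1.000
te_E = (3 + 4·5 + 7)/6 = 30/6 = 5; σ²_E = ((7−3)/6)² = 0.444
te_F = (9 + 4·13 + 23)/6 = 84/6 = 14; σ²_F = ((23−9)/6)² = 5.444
te_G = (3 + 4·5 + 7)/6 = 30/6 = 5; σ²_G = ((7−3)/6)² = 0.444
te_H = (2 + 4·6 + 16)/6 = 42/6 = 7; σ²_H = ((16−2)/6)² = 5.444
te_I = (1 + 4·2 + 3)/6 = 12/6 = 2; σ²_I = ((3−1)/6)² = 0.111

Forward pass:
ES_A = 0; EF_A = 3
ES_B = 0; EF_B = 10
ES_C = 0; EF_C = 5
ES_D = 0; EF_D = 10
ES_E = 0; EF_E = 5
ES_F = 10; EF_F = 10+14 = 24
ES_G = 24; EF_G = 24+5 = 29
ES_H = max(EF_B=10, EF_D=10) = 10; EF_H = 10+7 = 17
ES_I = max(EF_A=3, EF_C=5, EF_E=5, EF_G=29, EF_H=17) = 29; EF_I = 29+2 = 31
Expected project duration μ = 31 hours. Critical path: D → F → G → I.

Variance along critical path = 1.000 + 5.444 + 0.444 + 0.111 = 7.000; σ = 2.646 hours.
D = μ + z·σ = 31 + 1.645·2.646 = 35.4 hours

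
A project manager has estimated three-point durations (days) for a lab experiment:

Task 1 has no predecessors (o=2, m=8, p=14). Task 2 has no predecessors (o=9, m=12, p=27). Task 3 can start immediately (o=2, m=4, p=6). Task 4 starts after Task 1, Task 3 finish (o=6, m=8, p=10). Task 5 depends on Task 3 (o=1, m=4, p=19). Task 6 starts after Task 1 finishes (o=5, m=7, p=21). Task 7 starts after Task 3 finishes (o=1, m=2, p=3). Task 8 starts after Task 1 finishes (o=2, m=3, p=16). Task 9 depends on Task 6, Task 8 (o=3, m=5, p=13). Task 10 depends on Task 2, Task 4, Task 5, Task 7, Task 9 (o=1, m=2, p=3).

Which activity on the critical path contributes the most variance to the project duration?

Task 6

te_Task 1 = (2 + 4·8 + 14)/6 = 48/6 = 8; σ²_Task 1 = ((14−2)/6)² = 4.000
te_Task 2 = (9 + 4·12 + 27)/6 = 84/6 = 14; σ²_Task 2 = ((27−9)/6)² = 9.000
te_Task 3 = (2 + 4·4 + 6)/6 = 24/6 = 4; σ²_Task 3 = ((6−2)/6)² = 0.444
te_Task 4 = (6 + 4·8 + 10)/6 = 48/6 = 8; σ²_Task 4 = ((10−6)/6)² = 0.444
te_Task 5 = (1 + 4·4 + 19)/6 = 36/6 = 6; σ²_Task 5 = ((19−1)/6)² = 9.000
te_Task 6 = (5 + 4·7 + 21)/6 = 54/6 = 9; σ²_Task 6 = ((21−5)/6)² = 7.111
te_Task 7 = (1 + 4·2 + 3)/6 = 12/6 = 2; σ²_Task 7 = ((3−1)/6)² = 0.111
te_Task 8 = (2 + 4·3 + 16)/6 = 30/6 = 5; σ²_Task 8 = ((16−2)/6)² = 5.444
te_Task 9 = (3 + 4·5 + 13)/6 = 36/6 = 6; σ²_Task 9 = ((13−3)/6)² = 2.778
te_Task 10 = (1 + 4·2 + 3)/6 = 12/6 = 2; σ²_Task 10 = ((3−1)/6)² = 0.111

Forward pass:
ES_Task 1 = 0; EF_Task 1 = 8
ES_Task 2 = 0; EF_Task 2 = 14
ES_Task 3 = 0; EF_Task 3 = 4
ES_Task 4 = max(EF_Task 1=8, EF_Task 3=4) = 8; EF_Task 4 = 8+8 = 16
ES_Task 5 = 4; EF_Task 5 = 4+6 = 10
ES_Task 6 = 8; EF_Task 6 = 8+9 = 17
ES_Task 7 = 4; EF_Task 7 = 4+2 = 6
ES_Task 8 = 8; EF_Task 8 = 8+5 = 13
ES_Task 9 = max(EF_Task 6=17, EF_Task 8=13) = 17; EF_Task 9 = 17+6 = 23
ES_Task 10 = max(EF_Task 2=14, EF_Task 4=16, EF_Task 5=10, EF_Task 7=6, EF_Task 9=23) = 23; EF_Task 10 = 23+2 = 25
Expected project duration μ = 25 days. Critical path: Task 1 → Task 6 → Task 9 → Task 10.

Variances on critical path: σ²_Task 1=4.000, σ²_Task 6=7.111, σ²_Task 9=2.778, σ²_Task 10=0.111.
Largest is σ²_Task 6 = 7.111.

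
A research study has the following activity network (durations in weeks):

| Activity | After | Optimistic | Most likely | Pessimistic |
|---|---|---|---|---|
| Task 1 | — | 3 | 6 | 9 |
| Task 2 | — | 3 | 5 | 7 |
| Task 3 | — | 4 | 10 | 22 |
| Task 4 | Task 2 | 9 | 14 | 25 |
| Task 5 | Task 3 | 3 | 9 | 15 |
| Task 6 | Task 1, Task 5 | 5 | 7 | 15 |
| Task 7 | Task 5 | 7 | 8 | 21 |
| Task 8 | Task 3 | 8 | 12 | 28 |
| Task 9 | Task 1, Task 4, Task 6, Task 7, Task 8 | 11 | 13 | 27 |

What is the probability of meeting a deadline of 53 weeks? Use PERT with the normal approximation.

te_Task 1 = (3 + 4·6 + 9)/6 = 36/6 = 6; σ²_Task 1 = ((9−3)/6)² = 1.000
te_Task 2 = (3 + 4·5 + 7)/6 = 30/6 = 5; σ²_Task 2 = ((7−3)/6)² = 0.444
te_Task 3 = (4 + 4·10 + 22)/6 = 66/6 = 11; σ²_Task 3 = ((22−4)/6)² = 9.000
te_Task 4 = (9 + 4·14 + 25)/6 = 90/6 = 15; σ²_Task 4 = ((25−9)/6)² = 7.111
te_Task 5 = (3 + 4·9 + 15)/6 = 54/6 = 9; σ²_Task 5 = ((15−3)/6)² = 4.000
te_Task 6 = (5 + 4·7 + 15)/6 = 48/6 = 8; σ²_Task 6 = ((15−5)/6)² = 2.778
te_Task 7 = (7 + 4·8 + 21)/6 = 60/6 = 10; σ²_Task 7 = ((21−7)/6)² = 5.444
te_Task 8 = (8 + 4·12 + 28)/6 = 84/6 = 14; σ²_Task 8 = ((28−8)/6)² = 11.111
te_Task 9 = (11 + 4·13 + 27)/6 = 90/6 = 15; σ²_Task 9 = ((27−11)/6)² = 7.111

Forward pass:
ES_Task 1 = 0; EF_Task 1 = 6
ES_Task 2 = 0; EF_Task 2 = 5
ES_Task 3 = 0; EF_Task 3 = 11
ES_Task 4 = 5; EF_Task 4 = 5+15 = 20
ES_Task 5 = 11; EF_Task 5 = 11+9 = 20
ES_Task 6 = max(EF_Task 1=6, EF_Task 5=20) = 20; EF_Task 6 = 20+8 = 28
ES_Task 7 = 20; EF_Task 7 = 20+10 = 30
ES_Task 8 = 11; EF_Task 8 = 11+14 = 25
ES_Task 9 = max(EF_Task 1=6, EF_Task 4=20, EF_Task 6=28, EF_Task 7=30, EF_Task 8=25) = 30; EF_Task 9 = 30+15 = 45
Expected project duration μ = 45 weeks. Critical path: Task 3 → Task 5 → Task 7 → Task 9.

Variance along critical path = 9.000 + 4.000 + 5.444 + 7.111 = 25.556; σ = √25.556 = 5.055 weeks.
Z = (53 − 45) / 5.055 = 1.583
P(T ≤ 53) = Φ(1.583) ≈ 0.943

0.943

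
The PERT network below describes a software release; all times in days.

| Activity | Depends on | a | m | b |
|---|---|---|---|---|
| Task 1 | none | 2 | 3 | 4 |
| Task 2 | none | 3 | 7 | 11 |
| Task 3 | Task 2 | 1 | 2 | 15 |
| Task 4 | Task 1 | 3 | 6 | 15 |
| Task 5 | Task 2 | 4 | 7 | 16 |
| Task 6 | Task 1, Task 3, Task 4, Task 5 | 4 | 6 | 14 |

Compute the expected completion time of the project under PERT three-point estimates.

te_Task 1 = (2 + 4·3 + 4)/6 = 18/6 = 3
te_Task 2 = (3 + 4·7 + 11)/6 = 42/6 = 7
te_Task 3 = (1 + 4·2 + 15)/6 = 24/6 = 4
te_Task 4 = (3 + 4·6 + 15)/6 = 42/6 = 7
te_Task 5 = (4 + 4·7 + 16)/6 = 48/6 = 8
te_Task 6 = (4 + 4·6 + 14)/6 = 42/6 = 7

Forward pass:
ES_Task 1 = 0; EF_Task 1 = 3
ES_Task 2 = 0; EF_Task 2 = 7
ES_Task 3 = 7; EF_Task 3 = 7+4 = 11
ES_Task 4 = 3; EF_Task 4 = 3+7 = 10
ES_Task 5 = 7; EF_Task 5 = 7+8 = 15
ES_Task 6 = max(EF_Task 1=3, EF_Task 3=11, EF_Task 4=10, EF_Task 5=15) = 15; EF_Task 6 = 15+7 = 22
Expected project duration μ = 22 days. Critical path: Task 2 → Task 5 → Task 6.

22 days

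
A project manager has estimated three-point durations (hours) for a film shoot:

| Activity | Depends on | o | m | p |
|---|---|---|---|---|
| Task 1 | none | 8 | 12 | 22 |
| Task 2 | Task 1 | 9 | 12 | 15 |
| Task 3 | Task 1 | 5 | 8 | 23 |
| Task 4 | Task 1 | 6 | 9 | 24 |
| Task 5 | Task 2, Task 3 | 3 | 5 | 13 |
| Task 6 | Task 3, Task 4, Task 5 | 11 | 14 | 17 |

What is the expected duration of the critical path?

te_Task 1 = (8 + 4·12 + 22)/6 = 78/6 = 13
te_Task 2 = (9 + 4·12 + 15)/6 = 72/6 = 12
te_Task 3 = (5 + 4·8 + 23)/6 = 60/6 = 10
te_Task 4 = (6 + 4·9 + 24)/6 = 66/6 = 11
te_Task 5 = (3 + 4·5 + 13)/6 = 36/6 = 6
te_Task 6 = (11 + 4·14 + 17)/6 = 84/6 = 14

Forward pass:
ES_Task 1 = 0; EF_Task 1 = 13
ES_Task 2 = 13; EF_Task 2 = 13+12 = 25
ES_Task 3 = 13; EF_Task 3 = 13+10 = 23
ES_Task 4 = 13; EF_Task 4 = 13+11 = 24
ES_Task 5 = max(EF_Task 2=25, EF_Task 3=23) = 25; EF_Task 5 = 25+6 = 31
ES_Task 6 = max(EF_Task 3=23, EF_Task 4=24, EF_Task 5=31) = 31; EF_Task 6 = 31+14 = 45
Expected project duration μ = 45 hours. Critical path: Task 1 → Task 2 → Task 5 → Task 6.

45 hours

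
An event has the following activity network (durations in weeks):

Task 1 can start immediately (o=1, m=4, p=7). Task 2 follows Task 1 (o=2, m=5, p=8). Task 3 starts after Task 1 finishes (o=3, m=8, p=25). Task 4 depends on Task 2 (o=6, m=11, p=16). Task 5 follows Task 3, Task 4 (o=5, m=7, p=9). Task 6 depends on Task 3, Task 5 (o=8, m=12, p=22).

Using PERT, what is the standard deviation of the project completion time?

3.27 weeks

te_Task 1 = (1 + 4·4 + 7)/6 = 24/6 = 4; σ²_Task 1 = ((7−1)/6)² = 1.000
te_Task 2 = (2 + 4·5 + 8)/6 = 30/6 = 5; σ²_Task 2 = ((8−2)/6)² = 1.000
te_Task 3 = (3 + 4·8 + 25)/6 = 60/6 = 10; σ²_Task 3 = ((25−3)/6)² = 13.444
te_Task 4 = (6 + 4·11 + 16)/6 = 66/6 = 11; σ²_Task 4 = ((16−6)/6)² = 2.778
te_Task 5 = (5 + 4·7 + 9)/6 = 42/6 = 7; σ²_Task 5 = ((9−5)/6)² = 0.444
te_Task 6 = (8 + 4·12 + 22)/6 = 78/6 = 13; σ²_Task 6 = ((22−8)/6)² = 5.444

Forward pass:
ES_Task 1 = 0; EF_Task 1 = 4
ES_Task 2 = 4; EF_Task 2 = 4+5 = 9
ES_Task 3 = 4; EF_Task 3 = 4+10 = 14
ES_Task 4 = 9; EF_Task 4 = 9+11 = 20
ES_Task 5 = max(EF_Task 3=14, EF_Task 4=20) = 20; EF_Task 5 = 20+7 = 27
ES_Task 6 = max(EF_Task 3=14, EF_Task 5=27) = 27; EF_Task 6 = 27+13 = 40
Expected project duration μ = 40 weeks. Critical path: Task 1 → Task 2 → Task 4 → Task 5 → Task 6.

Variance along critical path = 1.000 + 1.000 + 2.778 + 0.444 + 5.444 = 10.667
σ = √10.667 = 3.266 weeks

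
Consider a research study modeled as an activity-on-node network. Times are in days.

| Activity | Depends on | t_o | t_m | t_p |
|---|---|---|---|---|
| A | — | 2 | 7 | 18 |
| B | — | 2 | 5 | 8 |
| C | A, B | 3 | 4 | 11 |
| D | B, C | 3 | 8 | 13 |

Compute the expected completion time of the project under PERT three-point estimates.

te_A = (2 + 4·7 + 18)/6 = 48/6 = 8
te_B = (2 + 4·5 + 8)/6 = 30/6 = 5
te_C = (3 + 4·4 + 11)/6 = 30/6 = 5
te_D = (3 + 4·8 + 13)/6 = 48/6 = 8

Forward pass:
ES_A = 0; EF_A = 8
ES_B = 0; EF_B = 5
ES_C = max(EF_A=8, EF_B=5) = 8; EF_C = 8+5 = 13
ES_D = max(EF_B=5, EF_C=13) = 13; EF_D = 13+8 = 21
Expected project duration μ = 21 days. Critical path: A → C → D.

21 days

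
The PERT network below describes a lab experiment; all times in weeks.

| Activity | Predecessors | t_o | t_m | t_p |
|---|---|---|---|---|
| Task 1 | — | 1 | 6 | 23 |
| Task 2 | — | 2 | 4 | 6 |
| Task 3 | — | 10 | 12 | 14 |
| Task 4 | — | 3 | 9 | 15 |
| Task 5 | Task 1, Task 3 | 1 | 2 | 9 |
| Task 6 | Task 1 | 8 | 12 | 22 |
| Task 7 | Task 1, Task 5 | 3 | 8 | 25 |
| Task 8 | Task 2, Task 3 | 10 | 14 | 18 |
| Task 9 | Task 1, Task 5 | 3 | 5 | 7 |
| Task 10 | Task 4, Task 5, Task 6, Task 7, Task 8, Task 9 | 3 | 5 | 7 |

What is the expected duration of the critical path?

31 weeks

te_Task 1 = (1 + 4·6 + 23)/6 = 48/6 = 8
te_Task 2 = (2 + 4·4 + 6)/6 = 24/6 = 4
te_Task 3 = (10 + 4·12 + 14)/6 = 72/6 = 12
te_Task 4 = (3 + 4·9 + 15)/6 = 54/6 = 9
te_Task 5 = (1 + 4·2 + 9)/6 = 18/6 = 3
te_Task 6 = (8 + 4·12 + 22)/6 = 78/6 = 13
te_Task 7 = (3 + 4·8 + 25)/6 = 60/6 = 10
te_Task 8 = (10 + 4·14 + 18)/6 = 84/6 = 14
te_Task 9 = (3 + 4·5 + 7)/6 = 30/6 = 5
te_Task 10 = (3 + 4·5 + 7)/6 = 30/6 = 5

Forward pass:
ES_Task 1 = 0; EF_Task 1 = 8
ES_Task 2 = 0; EF_Task 2 = 4
ES_Task 3 = 0; EF_Task 3 = 12
ES_Task 4 = 0; EF_Task 4 = 9
ES_Task 5 = max(EF_Task 1=8, EF_Task 3=12) = 12; EF_Task 5 = 12+3 = 15
ES_Task 6 = 8; EF_Task 6 = 8+13 = 21
ES_Task 7 = max(EF_Task 1=8, EF_Task 5=15) = 15; EF_Task 7 = 15+10 = 25
ES_Task 8 = max(EF_Task 2=4, EF_Task 3=12) = 12; EF_Task 8 = 12+14 = 26
ES_Task 9 = max(EF_Task 1=8, EF_Task 5=15) = 15; EF_Task 9 = 15+5 = 20
ES_Task 10 = max(EF_Task 4=9, EF_Task 5=15, EF_Task 6=21, EF_Task 7=25, EF_Task 8=26, EF_Task 9=20) = 26; EF_Task 10 = 26+5 = 31
Expected project duration μ = 31 weeks. Critical path: Task 3 → Task 8 → Task 10.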